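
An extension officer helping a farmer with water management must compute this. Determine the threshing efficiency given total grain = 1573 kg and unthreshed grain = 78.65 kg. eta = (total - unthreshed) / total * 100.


eta = (total - unthreshed) / total * 100
    = (1573 - 78.65) / 1573 * 100
    = 1494.35 / 1573 * 100
    = 95%


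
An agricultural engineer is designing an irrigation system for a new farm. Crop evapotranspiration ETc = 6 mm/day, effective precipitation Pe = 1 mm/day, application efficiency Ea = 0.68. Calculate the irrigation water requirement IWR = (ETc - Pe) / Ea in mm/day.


IWR = (ETc - Pe) / Ea
    = (6 - 1) / 0.68
    = 5 / 0.68
    = 7.35 mm/day


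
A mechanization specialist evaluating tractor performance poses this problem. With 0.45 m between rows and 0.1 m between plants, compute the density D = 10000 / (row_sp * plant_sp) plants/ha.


D = 10000 / (row_sp * plant_sp)
  = 10000 / (0.45 * 0.1)
  = 10000 / 0.0450
  = 222222.22 plants/ha


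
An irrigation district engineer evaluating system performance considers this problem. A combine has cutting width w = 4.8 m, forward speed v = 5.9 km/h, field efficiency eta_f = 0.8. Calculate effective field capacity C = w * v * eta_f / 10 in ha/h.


C = w * v * eta_f / 10
  = 4.8 * 5.9 * 0.8 / 10
  = 22.66 / 10
  = 2.27 ha/h


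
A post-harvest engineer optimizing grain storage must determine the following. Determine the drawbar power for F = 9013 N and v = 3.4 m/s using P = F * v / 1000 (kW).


P = F * v / 1000
  = 9013 * 3.4 / 1000
  = 30644.20 / 1000
  = 30.64 kW


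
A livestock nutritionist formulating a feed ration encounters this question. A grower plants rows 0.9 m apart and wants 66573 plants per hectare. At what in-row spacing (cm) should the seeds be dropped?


spacing = 10000 / (row_sp * density)
        = 10000 / (0.9 * 66573)
        = 10000 / 59915.70
        = 0.16690 m = 16.69 cm


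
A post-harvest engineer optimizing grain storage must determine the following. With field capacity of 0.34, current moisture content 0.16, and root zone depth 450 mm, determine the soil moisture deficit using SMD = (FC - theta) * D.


SMD = (FC - theta) * D
    = (0.34 - 0.16) * 450
    = 0.180 * 450
    = 81 mm


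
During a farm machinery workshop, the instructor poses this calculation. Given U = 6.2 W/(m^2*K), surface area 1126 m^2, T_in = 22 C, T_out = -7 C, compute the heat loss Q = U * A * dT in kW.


dT = 22 - (-7) = 29 K
Q = U * A * dT
  = 6.2 * 1126 * 29
  = 202454.80 W = 202.45 kW


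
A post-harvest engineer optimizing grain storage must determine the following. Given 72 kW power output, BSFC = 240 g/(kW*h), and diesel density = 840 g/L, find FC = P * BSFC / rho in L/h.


FC = P * BSFC / rho_fuel
   = 72 * 240 / 840
   = 17280 / 840
   = 20.57 L/h


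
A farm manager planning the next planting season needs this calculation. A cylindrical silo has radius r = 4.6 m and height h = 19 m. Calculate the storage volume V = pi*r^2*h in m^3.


V = pi * r^2 * h
  = pi * 4.6^2 * 19
  = pi * 21.16 * 19
  = 1263.05 m^3


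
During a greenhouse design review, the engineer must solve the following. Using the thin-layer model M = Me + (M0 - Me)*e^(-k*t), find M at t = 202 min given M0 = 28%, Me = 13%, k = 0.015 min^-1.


M = Me + (M0 - Me) * e^(-k*t)
  = 13 + (28 - 13) * e^(-0.015*202)
  = 13 + 15 * e^(-3.030)
  = 13 + 15 * 0.04832
  = 13 + 0.7247
  = 13.72%


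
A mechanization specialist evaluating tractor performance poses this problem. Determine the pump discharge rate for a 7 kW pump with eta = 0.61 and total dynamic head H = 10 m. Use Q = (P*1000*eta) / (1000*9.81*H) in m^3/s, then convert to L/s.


Q = (P * 1000 * eta) / (rho * g * H)
  = (7 * 1000 * 0.61) / (1000 * 9.81 * 10)
  = 4270 / 98100
  = 0.04353 m^3/s = 43.53 L/s


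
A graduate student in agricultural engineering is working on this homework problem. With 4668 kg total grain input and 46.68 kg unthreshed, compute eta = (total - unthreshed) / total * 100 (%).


eta = (total - unthreshed) / total * 100
    = (4668 - 46.68) / 4668 * 100
    = 4621.32 / 4668 * 100
    = 99%


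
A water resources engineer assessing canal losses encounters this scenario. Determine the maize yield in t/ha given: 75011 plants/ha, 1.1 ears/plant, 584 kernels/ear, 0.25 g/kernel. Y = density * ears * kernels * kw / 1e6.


Y = density * ears * kernels * kw
  = 75011 * 1.1 * 584 * 0.25 g/ha
  = 12046766.60 g/ha
  = 12046.77 kg/ha = 12.05 t/ha


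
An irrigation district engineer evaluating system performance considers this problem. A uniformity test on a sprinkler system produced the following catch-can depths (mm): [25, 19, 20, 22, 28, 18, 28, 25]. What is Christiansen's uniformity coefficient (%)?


xbar = 185 / 8 = 23.125
sum|xi - xbar| = 27
CU = 100 * (1 - 27 / (8 * 23.125))
   = 100 * (1 - 0.1459)
   = 85.41%


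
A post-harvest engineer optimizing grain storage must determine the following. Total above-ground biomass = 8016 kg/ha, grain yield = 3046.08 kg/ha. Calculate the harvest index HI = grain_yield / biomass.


HI = grain_yield / biomass
   = 3046.08 / 8016
   = 0.38


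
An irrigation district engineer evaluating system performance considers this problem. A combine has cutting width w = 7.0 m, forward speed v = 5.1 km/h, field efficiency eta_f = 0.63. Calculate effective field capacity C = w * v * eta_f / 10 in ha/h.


C = w * v * eta_f / 10
  = 7.0 * 5.1 * 0.63 / 10
  = 22.49 / 10
  = 2.25 ha/h


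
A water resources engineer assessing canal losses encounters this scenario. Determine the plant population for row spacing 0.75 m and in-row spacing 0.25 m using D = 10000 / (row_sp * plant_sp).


D = 10000 / (row_sp * plant_sp)
  = 10000 / (0.75 * 0.25)
  = 10000 / 0.1875
  = 53333.33 plants/ha


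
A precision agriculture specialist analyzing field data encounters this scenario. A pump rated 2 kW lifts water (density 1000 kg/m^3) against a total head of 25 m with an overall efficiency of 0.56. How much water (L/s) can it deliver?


Q = (P * 1000 * eta) / (rho * g * H)
  = (2 * 1000 * 0.56) / (1000 * 9.81 * 25)
  = 1120 / 245250
  = 0.00457 m^3/s = 4.57 L/s


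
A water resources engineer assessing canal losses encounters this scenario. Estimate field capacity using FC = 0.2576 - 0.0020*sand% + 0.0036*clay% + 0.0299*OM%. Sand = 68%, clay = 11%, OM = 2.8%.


FC = 0.2576 - 0.0020*68 + 0.0036*11 + 0.0299*2.8
   = 0.2576 - 0.1360 + 0.0396 + 0.0837
   = 0.2449


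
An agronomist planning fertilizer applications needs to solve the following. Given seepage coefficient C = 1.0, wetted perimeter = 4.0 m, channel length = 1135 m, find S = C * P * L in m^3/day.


S = C * P * L
  = 1.0 * 4.0 * 1135
  = 4540 m^3/day


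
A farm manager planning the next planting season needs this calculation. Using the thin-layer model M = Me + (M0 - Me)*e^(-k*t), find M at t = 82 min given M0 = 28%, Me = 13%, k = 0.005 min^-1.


M = Me + (M0 - Me) * e^(-k*t)
  = 13 + (28 - 13) * e^(-0.005*82)
  = 13 + 15 * e^(-0.410)
  = 13 + 15 * 0.66365
  = 13 + 9.9548
  = 22.95%


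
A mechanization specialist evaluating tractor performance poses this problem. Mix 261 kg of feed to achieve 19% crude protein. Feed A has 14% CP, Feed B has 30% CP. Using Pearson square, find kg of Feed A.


parts_A = CP_b - target = 30 - 19 = 11
parts_B = target - CP_a = 19 - 14 = 5
total_parts = 11 + 5 = 16
Feed A = 261 * 11 / 16 = 179.44 kg
Feed B = 261 * 5 / 16 = 81.56 kg

179.44 kg


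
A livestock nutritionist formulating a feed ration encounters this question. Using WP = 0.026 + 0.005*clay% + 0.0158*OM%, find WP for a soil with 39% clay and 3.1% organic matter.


WP = 0.026 + 0.005*39 + 0.0158*3.1
   = 0.026 + 0.1950 + 0.0490
   = 0.2700


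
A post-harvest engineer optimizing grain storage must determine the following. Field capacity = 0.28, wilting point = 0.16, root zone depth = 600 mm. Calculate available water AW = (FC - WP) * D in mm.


AW = (FC - WP) * D
   = (0.28 - 0.16) * 600
   = 0.12 * 600
   = 72 mm


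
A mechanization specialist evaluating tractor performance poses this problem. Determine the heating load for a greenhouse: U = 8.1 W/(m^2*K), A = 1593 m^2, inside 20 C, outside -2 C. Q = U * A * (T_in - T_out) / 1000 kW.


dT = 20 - (-2) = 22 K
Q = U * A * dT
  = 8.1 * 1593 * 22
  = 283872.60 W = 283.87 kW


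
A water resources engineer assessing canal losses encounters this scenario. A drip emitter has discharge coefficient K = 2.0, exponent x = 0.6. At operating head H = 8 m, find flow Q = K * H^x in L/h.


Q = K * H^x
  = 2.0 * 8^0.6
  = 2.0 * 3.4822
  = 6.96 L/h


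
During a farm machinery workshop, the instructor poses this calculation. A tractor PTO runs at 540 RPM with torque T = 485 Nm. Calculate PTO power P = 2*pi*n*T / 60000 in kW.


P = 2*pi*n*T / 60000
  = 2*pi * 540 * 485 / 60000
  = 1645566.23 / 60000
  = 27.43 kW


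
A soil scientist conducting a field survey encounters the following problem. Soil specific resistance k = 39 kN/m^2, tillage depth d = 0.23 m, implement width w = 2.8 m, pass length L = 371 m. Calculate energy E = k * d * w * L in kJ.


E = k * d * w * L
  = 39 * 0.23 * 2.8 * 371
  = 9318.04 kJ


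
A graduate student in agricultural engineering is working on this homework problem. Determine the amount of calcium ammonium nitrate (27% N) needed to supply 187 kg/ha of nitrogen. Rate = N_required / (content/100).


Rate = N_required / (N_content / 100)
     = 187 / (27 / 100)
     = 187 / 0.27
     = 692.59 kg/ha


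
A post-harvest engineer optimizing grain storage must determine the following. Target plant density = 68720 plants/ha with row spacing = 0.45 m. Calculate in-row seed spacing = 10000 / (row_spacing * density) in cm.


spacing = 10000 / (row_sp * density)
        = 10000 / (0.45 * 68720)
        = 10000 / 30924
        = 0.32337 m = 32.34 cm


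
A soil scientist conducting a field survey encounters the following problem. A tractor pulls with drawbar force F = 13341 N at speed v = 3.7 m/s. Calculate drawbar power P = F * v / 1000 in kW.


P = F * v / 1000
  = 13341 * 3.7 / 1000
  = 49361.70 / 1000
  = 49.36 kW


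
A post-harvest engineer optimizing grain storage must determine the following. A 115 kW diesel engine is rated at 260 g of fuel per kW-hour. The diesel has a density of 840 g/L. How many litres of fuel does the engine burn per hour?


FC = P * BSFC / rho_fuel
   = 115 * 260 / 840
   = 29900 / 840
   = 35.60 L/h


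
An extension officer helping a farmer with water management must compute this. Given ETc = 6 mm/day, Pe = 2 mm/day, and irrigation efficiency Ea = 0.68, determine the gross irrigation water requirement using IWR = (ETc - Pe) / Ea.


IWR = (ETc - Pe) / Ea
    = (6 - 2) / 0.68
    = 4 / 0.68
    = 5.88 mm/day


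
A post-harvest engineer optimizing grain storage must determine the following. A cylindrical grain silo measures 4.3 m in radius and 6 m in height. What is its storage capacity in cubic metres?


V = pi * r^2 * h
  = pi * 4.3^2 * 6
  = pi * 18.49 * 6
  = 348.53 m^3


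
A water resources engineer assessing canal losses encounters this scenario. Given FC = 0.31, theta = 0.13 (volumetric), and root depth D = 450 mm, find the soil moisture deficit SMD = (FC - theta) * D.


SMD = (FC - theta) * D
    = (0.31 - 0.13) * 450
    = 0.180 * 450
    = 81 mm


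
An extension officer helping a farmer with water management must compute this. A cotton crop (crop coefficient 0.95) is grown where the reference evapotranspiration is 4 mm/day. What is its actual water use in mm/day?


ETc = Kc * ET0
    = 0.95 * 4
    = 3.80 mm/day


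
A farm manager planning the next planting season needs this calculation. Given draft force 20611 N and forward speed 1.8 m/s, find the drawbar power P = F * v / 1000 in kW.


P = F * v / 1000
  = 20611 * 1.8 / 1000
  = 37099.80 / 1000
  = 37.10 kW


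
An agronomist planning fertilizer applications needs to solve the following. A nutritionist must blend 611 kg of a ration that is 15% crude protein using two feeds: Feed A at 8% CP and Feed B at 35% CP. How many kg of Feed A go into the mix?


parts_A = CP_b - target = 35 - 15 = 20
parts_B = target - CP_a = 15 - 8 = 7
total_parts = 20 + 7 = 27
Feed A = 611 * 20 / 27 = 452.59 kg
Feed B = 611 * 7 / 27 = 158.41 kg

452.59 kg


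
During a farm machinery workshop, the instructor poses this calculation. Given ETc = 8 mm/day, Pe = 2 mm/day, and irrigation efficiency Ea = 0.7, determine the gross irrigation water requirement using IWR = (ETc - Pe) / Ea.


IWR = (ETc - Pe) / Ea
    = (8 - 2) / 0.7
    = 6 / 0.7
    = 8.57 mm/day


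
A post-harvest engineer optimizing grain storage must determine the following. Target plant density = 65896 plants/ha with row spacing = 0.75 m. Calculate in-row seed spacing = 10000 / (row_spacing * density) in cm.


spacing = 10000 / (row_sp * density)
        = 10000 / (0.75 * 65896)
        = 10000 / 49422
        = 0.20234 m = 20.23 cm


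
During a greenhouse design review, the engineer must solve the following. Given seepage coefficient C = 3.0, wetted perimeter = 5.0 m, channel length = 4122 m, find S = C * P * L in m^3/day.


S = C * P * L
  = 3.0 * 5.0 * 4122
  = 61830 m^3/day


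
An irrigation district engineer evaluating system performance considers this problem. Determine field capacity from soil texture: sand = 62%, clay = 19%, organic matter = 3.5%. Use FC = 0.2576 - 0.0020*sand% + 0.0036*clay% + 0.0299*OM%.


FC = 0.2576 - 0.0020*62 + 0.0036*19 + 0.0299*3.5
   = 0.2576 - 0.1240 + 0.0684 + 0.1047
   = 0.3067


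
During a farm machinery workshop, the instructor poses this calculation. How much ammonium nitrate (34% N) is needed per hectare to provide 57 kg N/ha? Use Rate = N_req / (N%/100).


Rate = N_required / (N_content / 100)
     = 57 / (34 / 100)
     = 57 / 0.34
     = 167.65 kg/ha


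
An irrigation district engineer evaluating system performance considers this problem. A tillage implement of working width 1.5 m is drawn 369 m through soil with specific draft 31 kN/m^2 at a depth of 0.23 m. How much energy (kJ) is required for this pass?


E = k * d * w * L
  = 31 * 0.23 * 1.5 * 369
  = 3946.46 kJ


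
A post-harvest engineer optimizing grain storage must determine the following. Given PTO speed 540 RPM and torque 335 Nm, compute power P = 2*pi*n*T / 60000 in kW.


P = 2*pi*n*T / 60000
  = 2*pi * 540 * 335 / 60000
  = 1136628.22 / 60000
  = 18.94 kW


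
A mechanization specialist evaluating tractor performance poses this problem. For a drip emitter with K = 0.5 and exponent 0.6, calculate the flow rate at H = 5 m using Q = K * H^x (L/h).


Q = K * H^x
  = 0.5 * 5^0.6
  = 0.5 * 2.6265
  = 1.31 L/h


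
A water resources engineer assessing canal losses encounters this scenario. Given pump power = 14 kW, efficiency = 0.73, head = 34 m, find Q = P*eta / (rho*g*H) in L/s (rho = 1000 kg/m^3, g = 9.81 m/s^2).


Q = (P * 1000 * eta) / (rho * g * H)
  = (14 * 1000 * 0.73) / (1000 * 9.81 * 34)
  = 10220 / 333540
  = 0.03064 m^3/s = 30.64 L/s


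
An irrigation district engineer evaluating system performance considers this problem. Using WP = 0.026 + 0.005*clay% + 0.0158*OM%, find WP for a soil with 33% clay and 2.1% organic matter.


WP = 0.026 + 0.005*33 + 0.0158*2.1
   = 0.026 + 0.1650 + 0.0332
   = 0.2242


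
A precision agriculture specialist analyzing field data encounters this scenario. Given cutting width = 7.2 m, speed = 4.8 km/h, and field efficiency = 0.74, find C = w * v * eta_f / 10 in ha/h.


C = w * v * eta_f / 10
  = 7.2 * 4.8 * 0.74 / 10
  = 25.57 / 10
  = 2.56 ha/h


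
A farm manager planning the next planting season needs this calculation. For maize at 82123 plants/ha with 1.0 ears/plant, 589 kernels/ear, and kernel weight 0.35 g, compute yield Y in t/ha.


Y = density * ears * kernels * kw
  = 82123 * 1.0 * 589 * 0.35 g/ha
  = 16929656.45 g/ha
  = 16929.66 kg/ha = 16.93 t/ha


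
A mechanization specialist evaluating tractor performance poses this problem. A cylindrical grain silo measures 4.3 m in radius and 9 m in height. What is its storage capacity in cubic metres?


V = pi * r^2 * h
  = pi * 4.3^2 * 9
  = pi * 18.49 * 9
  = 522.79 m^3


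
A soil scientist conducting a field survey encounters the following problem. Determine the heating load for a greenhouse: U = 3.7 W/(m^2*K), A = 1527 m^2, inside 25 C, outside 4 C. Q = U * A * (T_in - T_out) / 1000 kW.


dT = 25 - (4) = 21 K
Q = U * A * dT
  = 3.7 * 1527 * 21
  = 118647.90 W = 118.65 kW


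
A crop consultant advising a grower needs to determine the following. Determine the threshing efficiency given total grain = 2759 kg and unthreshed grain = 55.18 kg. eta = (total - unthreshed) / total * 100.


eta = (total - unthreshed) / total * 100
    = (2759 - 55.18) / 2759 * 100
    = 2703.82 / 2759 * 100
    = 98%


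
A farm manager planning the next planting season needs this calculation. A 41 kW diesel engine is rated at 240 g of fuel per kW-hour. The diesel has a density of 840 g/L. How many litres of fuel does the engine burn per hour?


FC = P * BSFC / rho_fuel
   = 41 * 240 / 840
   = 9840 / 840
   = 11.71 L/h


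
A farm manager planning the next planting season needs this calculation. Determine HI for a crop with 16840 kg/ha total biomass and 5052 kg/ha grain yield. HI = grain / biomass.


HI = grain_yield / biomass
   = 5052 / 16840
   = 0.30


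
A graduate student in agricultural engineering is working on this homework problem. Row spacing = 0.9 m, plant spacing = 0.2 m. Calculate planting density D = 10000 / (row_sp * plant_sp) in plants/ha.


D = 10000 / (row_sp * plant_sp)
  = 10000 / (0.9 * 0.2)
  = 10000 / 0.1800
  = 55555.56 plants/ha


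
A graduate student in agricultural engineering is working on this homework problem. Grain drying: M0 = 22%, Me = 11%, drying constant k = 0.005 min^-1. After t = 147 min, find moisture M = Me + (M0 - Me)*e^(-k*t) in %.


M = Me + (M0 - Me) * e^(-k*t)
  = 11 + (22 - 11) * e^(-0.005*147)
  = 11 + 11 * e^(-0.735)
  = 11 + 11 * 0.47951
  = 11 + 5.2746
  = 16.27%


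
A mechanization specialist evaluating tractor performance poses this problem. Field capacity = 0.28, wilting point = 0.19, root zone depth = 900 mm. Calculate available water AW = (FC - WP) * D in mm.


AW = (FC - WP) * D
   = (0.28 - 0.19) * 900
   = 0.09 * 900
   = 81 mm


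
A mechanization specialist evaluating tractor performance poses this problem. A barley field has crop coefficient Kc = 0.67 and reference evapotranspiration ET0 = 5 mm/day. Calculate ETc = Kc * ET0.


ETc = Kc * ET0
    = 0.67 * 5
    = 3.35 mm/day


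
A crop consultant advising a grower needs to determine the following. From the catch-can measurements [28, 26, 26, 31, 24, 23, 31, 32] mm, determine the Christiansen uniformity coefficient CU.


xbar = 221 / 8 = 27.625
sum|xi - xbar| = 23
CU = 100 * (1 - 23 / (8 * 27.625))
   = 100 * (1 - 0.1041)
   = 89.59%


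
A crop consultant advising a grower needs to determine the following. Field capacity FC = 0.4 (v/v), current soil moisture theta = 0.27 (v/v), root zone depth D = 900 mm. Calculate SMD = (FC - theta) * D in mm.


SMD = (FC - theta) * D
    = (0.4 - 0.27) * 900
    = 0.130 * 900
    = 117 mm


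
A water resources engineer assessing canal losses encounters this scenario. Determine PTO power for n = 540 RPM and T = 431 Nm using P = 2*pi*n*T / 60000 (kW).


P = 2*pi*n*T / 60000
  = 2*pi * 540 * 431 / 60000
  = 1462348.55 / 60000
  = 24.37 kW


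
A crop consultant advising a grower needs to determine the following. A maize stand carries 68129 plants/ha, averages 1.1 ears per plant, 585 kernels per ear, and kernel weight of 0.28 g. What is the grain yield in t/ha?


Y = density * ears * kernels * kw
  = 68129 * 1.1 * 585 * 0.28 g/ha
  = 12275483.22 g/ha
  = 12275.48 kg/ha = 12.28 t/ha


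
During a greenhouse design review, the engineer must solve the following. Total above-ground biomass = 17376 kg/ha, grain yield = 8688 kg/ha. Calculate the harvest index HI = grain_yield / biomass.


HI = grain_yield / biomass
   = 8688 / 17376
   = 0.50


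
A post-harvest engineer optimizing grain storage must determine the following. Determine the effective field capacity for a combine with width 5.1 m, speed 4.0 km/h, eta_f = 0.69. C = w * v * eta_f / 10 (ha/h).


C = w * v * eta_f / 10
  = 5.1 * 4.0 * 0.69 / 10
  = 14.08 / 10
  = 1.41 ha/h


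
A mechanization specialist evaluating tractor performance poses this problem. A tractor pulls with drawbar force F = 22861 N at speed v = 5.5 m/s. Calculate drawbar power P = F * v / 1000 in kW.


P = F * v / 1000
  = 22861 * 5.5 / 1000
  = 125735.50 / 1000
  = 125.74 kW


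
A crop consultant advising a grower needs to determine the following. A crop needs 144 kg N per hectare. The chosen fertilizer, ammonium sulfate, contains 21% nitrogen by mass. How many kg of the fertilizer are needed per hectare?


Rate = N_required / (N_content / 100)
     = 144 / (21 / 100)
     = 144 / 0.21
     = 685.71 kg/ha


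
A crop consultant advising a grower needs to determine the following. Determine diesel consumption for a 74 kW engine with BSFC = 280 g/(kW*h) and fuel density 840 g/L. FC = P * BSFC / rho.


FC = P * BSFC / rho_fuel
   = 74 * 280 / 840
   = 20720 / 840
   = 24.67 L/h


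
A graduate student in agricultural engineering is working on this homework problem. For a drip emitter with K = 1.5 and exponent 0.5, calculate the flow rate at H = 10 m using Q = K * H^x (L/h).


Q = K * H^x
  = 1.5 * 10^0.5
  = 1.5 * 3.1623
  = 4.74 L/h


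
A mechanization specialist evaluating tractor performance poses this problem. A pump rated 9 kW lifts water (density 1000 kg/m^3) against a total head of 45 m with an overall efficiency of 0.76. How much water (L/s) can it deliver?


Q = (P * 1000 * eta) / (rho * g * H)
  = (9 * 1000 * 0.76) / (1000 * 9.81 * 45)
  = 6840 / 441450
  = 0.01549 m^3/s = 15.49 L/s


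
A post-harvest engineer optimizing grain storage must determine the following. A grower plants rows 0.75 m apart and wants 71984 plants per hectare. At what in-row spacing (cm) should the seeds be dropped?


spacing = 10000 / (row_sp * density)
        = 10000 / (0.75 * 71984)
        = 10000 / 53988
        = 0.18523 m = 18.52 cm


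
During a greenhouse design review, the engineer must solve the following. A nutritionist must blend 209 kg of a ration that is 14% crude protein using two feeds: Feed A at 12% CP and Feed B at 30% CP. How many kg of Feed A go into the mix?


parts_A = CP_b - target = 30 - 14 = 16
parts_B = target - CP_a = 14 - 12 = 2
total_parts = 16 + 2 = 18
Feed A = 209 * 16 / 18 = 185.78 kg
Feed B = 209 * 2 / 18 = 23.22 kg

185.78 kg


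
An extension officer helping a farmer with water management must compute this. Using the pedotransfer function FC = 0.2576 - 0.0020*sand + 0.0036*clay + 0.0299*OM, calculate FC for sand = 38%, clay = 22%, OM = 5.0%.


FC = 0.2576 - 0.0020*38 + 0.0036*22 + 0.0299*5.0
   = 0.2576 - 0.0760 + 0.0792 + 0.1495
   = 0.4103


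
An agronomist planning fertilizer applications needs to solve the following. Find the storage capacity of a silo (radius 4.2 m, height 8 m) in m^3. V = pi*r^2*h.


V = pi * r^2 * h
  = pi * 4.2^2 * 8
  = pi * 17.64 * 8
  = 443.34 m^3


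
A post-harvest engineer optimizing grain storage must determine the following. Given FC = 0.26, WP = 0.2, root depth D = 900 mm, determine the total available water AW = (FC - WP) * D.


AW = (FC - WP) * D
   = (0.26 - 0.2) * 900
   = 0.06 * 900
   = 54 mm


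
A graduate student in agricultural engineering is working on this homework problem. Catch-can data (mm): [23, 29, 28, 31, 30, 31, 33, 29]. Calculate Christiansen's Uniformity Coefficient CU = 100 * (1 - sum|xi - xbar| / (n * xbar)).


xbar = 234 / 8 = 29.250
sum|xi - xbar| = 16
CU = 100 * (1 - 16 / (8 * 29.250))
   = 100 * (1 - 0.0684)
   = 93.16%


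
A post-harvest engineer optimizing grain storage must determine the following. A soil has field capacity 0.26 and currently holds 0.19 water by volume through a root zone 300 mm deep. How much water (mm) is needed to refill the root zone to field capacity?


SMD = (FC - theta) * D
    = (0.26 - 0.19) * 300
    = 0.070 * 300
    = 21 mm


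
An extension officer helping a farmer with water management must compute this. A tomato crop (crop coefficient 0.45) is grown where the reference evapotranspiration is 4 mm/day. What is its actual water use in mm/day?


ETc = Kc * ET0
    = 0.45 * 4
    = 1.80 mm/day


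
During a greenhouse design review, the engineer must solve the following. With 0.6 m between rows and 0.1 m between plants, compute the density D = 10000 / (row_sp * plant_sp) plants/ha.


D = 10000 / (row_sp * plant_sp)
  = 10000 / (0.6 * 0.1)
  = 10000 / 0.0600
  = 166666.67 plants/ha


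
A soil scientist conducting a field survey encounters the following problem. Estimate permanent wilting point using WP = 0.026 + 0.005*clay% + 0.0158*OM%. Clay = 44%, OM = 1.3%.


WP = 0.026 + 0.005*44 + 0.0158*1.3
   = 0.026 + 0.2200 + 0.0205
   = 0.2665


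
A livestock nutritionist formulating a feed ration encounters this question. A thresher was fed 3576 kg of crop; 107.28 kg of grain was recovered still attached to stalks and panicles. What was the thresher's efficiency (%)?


eta = (total - unthreshed) / total * 100
    = (3576 - 107.28) / 3576 * 100
    = 3468.72 / 3576 * 100
    = 97%


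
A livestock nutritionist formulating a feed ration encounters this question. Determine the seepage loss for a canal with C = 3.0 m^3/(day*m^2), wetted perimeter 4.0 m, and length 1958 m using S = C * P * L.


S = C * P * L
  = 3.0 * 4.0 * 1958
  = 23496 m^3/day


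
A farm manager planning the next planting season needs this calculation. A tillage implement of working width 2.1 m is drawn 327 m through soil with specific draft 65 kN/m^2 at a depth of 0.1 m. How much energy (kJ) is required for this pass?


E = k * d * w * L
  = 65 * 0.1 * 2.1 * 327
  = 4463.55 kJ


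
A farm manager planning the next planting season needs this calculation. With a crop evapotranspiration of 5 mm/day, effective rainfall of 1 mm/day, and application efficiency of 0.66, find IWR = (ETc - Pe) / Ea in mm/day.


IWR = (ETc - Pe) / Ea
    = (5 - 1) / 0.66
    = 4 / 0.66
    = 6.06 mm/day


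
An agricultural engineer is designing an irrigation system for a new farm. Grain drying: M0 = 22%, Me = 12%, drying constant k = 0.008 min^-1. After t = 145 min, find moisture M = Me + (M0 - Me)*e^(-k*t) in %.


M = Me + (M0 - Me) * e^(-k*t)
  = 12 + (22 - 12) * e^(-0.008*145)
  = 12 + 10 * e^(-1.160)
  = 12 + 10 * 0.31349
  = 12 + 3.1349
  = 15.13%


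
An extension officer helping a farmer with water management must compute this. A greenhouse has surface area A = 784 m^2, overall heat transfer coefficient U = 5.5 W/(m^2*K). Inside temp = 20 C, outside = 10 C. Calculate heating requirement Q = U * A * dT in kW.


dT = 20 - (10) = 10 K
Q = U * A * dT
  = 5.5 * 784 * 10
  = 43120 W = 43.12 kW


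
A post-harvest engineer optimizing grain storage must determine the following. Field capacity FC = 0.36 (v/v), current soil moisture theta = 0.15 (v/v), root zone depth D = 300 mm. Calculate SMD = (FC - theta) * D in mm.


SMD = (FC - theta) * D
    = (0.36 - 0.15) * 300
    = 0.210 * 300
    = 63 mm


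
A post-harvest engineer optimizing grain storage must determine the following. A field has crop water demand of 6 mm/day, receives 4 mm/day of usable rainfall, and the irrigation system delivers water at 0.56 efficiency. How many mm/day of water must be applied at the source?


IWR = (ETc - Pe) / Ea
    = (6 - 4) / 0.56
    = 2 / 0.56
    = 3.57 mm/day


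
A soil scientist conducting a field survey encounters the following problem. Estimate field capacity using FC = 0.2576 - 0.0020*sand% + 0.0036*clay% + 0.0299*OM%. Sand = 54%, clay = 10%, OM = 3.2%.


FC = 0.2576 - 0.0020*54 + 0.0036*10 + 0.0299*3.2
   = 0.2576 - 0.1080 + 0.0360 + 0.0957
   = 0.2813


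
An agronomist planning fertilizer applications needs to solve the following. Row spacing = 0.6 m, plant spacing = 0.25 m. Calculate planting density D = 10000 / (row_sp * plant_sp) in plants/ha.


D = 10000 / (row_sp * plant_sp)
  = 10000 / (0.6 * 0.25)
  = 10000 / 0.1500
  = 66666.67 plants/ha


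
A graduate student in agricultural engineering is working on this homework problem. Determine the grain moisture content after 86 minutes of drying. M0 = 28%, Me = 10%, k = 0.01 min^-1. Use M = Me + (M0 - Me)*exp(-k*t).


M = Me + (M0 - Me) * e^(-k*t)
  = 10 + (28 - 10) * e^(-0.01*86)
  = 10 + 18 * e^(-0.860)
  = 10 + 18 * 0.42316
  = 10 + 7.6169
  = 17.62%


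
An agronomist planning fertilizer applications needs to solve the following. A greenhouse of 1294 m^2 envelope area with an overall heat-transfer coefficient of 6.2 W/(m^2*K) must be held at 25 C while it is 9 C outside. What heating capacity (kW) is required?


dT = 25 - (9) = 16 K
Q = U * A * dT
  = 6.2 * 1294 * 16
  = 128364.80 W = 128.36 kW


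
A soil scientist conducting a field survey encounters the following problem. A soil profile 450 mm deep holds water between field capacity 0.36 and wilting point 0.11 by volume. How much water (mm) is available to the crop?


AW = (FC - WP) * D
   = (0.36 - 0.11) * 450
   = 0.25 * 450
   = 112.50 mm


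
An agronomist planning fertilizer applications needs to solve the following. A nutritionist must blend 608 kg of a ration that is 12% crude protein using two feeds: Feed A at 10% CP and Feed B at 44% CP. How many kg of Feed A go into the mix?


parts_A = CP_b - target = 44 - 12 = 32
parts_B = target - CP_a = 12 - 10 = 2
total_parts = 32 + 2 = 34
Feed A = 608 * 32 / 34 = 572.24 kg
Feed B = 608 * 2 / 34 = 35.76 kg

572.24 kg


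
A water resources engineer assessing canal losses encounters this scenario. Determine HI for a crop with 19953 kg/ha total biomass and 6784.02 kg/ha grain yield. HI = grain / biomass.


HI = grain_yield / biomass
   = 6784.02 / 19953
   = 0.34


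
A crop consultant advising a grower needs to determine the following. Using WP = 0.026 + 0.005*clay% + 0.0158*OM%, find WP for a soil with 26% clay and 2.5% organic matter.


WP = 0.026 + 0.005*26 + 0.0158*2.5
   = 0.026 + 0.1300 + 0.0395
   = 0.1955


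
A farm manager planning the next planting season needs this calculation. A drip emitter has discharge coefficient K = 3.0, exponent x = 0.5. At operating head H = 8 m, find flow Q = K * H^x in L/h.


Q = K * H^x
  = 3.0 * 8^0.5
  = 3.0 * 2.8284
  = 8.49 L/h


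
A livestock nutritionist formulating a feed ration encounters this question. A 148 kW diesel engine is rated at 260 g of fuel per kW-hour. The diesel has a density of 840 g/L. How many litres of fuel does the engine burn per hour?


FC = P * BSFC / rho_fuel
   = 148 * 260 / 840
   = 38480 / 840
   = 45.81 L/h


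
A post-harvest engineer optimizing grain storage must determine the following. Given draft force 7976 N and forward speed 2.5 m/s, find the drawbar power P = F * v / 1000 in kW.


P = F * v / 1000
  = 7976 * 2.5 / 1000
  = 19940 / 1000
  = 19.94 kW


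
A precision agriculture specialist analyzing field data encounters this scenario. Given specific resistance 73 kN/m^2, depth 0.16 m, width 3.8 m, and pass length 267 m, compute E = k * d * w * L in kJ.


E = k * d * w * L
  = 73 * 0.16 * 3.8 * 267
  = 11850.53 kJ


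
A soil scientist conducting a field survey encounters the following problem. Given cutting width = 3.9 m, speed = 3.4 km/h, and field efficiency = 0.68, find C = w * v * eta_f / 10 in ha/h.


C = w * v * eta_f / 10
  = 3.9 * 3.4 * 0.68 / 10
  = 9.02 / 10
  = 0.90 ha/h


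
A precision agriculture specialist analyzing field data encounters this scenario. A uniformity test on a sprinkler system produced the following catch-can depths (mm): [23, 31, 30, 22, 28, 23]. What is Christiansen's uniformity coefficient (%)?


xbar = 157 / 6 = 26.167
sum|xi - xbar| = 21
CU = 100 * (1 - 21 / (6 * 26.167))
   = 100 * (1 - 0.1338)
   = 86.62%


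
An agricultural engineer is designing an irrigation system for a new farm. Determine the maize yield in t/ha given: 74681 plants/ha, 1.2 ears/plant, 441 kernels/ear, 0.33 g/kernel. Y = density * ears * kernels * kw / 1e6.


Y = density * ears * kernels * kw
  = 74681 * 1.2 * 441 * 0.33 g/ha
  = 13041991.12 g/ha
  = 13041.99 kg/ha = 13.04 t/ha


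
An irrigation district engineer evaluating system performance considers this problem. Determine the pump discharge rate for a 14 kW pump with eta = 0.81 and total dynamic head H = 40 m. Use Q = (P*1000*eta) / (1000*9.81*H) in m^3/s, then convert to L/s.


Q = (P * 1000 * eta) / (rho * g * H)
  = (14 * 1000 * 0.81) / (1000 * 9.81 * 40)
  = 11340 / 392400
  = 0.02890 m^3/s = 28.90 L/s


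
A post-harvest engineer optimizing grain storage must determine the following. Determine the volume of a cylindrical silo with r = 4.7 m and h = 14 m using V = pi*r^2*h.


V = pi * r^2 * h
  = pi * 4.7^2 * 14
  = pi * 22.09 * 14
  = 971.57 m^3


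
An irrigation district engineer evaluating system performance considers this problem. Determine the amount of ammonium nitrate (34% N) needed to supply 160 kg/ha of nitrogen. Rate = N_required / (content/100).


Rate = N_required / (N_content / 100)
     = 160 / (34 / 100)
     = 160 / 0.34
     = 470.59 kg/ha


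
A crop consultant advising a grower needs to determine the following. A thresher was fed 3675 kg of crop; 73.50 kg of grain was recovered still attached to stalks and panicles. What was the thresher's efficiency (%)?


eta = (total - unthreshed) / total * 100
    = (3675 - 73.50) / 3675 * 100
    = 3601.50 / 3675 * 100
    = 98%


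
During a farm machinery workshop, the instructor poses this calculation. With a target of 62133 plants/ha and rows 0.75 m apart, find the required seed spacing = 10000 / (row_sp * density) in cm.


spacing = 10000 / (row_sp * density)
        = 10000 / (0.75 * 62133)
        = 10000 / 46599.75
        = 0.21459 m = 21.46 cm


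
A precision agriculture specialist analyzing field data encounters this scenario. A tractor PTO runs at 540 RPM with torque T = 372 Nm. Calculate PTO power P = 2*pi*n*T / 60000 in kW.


P = 2*pi*n*T / 60000
  = 2*pi * 540 * 372 / 60000
  = 1262166.26 / 60000
  = 21.04 kW


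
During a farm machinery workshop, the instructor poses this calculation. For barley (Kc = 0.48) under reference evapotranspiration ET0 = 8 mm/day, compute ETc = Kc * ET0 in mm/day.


ETc = Kc * ET0
    = 0.48 * 8
    = 3.84 mm/day


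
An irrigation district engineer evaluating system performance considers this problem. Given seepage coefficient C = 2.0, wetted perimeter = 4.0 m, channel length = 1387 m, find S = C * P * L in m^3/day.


S = C * P * L
  = 2.0 * 4.0 * 1387
  = 11096 m^3/day


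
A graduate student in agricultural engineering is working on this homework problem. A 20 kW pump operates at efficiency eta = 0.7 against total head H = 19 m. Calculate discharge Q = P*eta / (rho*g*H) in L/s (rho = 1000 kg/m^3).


Q = (P * 1000 * eta) / (rho * g * H)
  = (20 * 1000 * 0.7) / (1000 * 9.81 * 19)
  = 14000 / 186390
  = 0.07511 m^3/s = 75.11 L/s


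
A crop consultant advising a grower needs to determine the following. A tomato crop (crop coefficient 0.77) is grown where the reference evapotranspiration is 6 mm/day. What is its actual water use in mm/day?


ETc = Kc * ET0
    = 0.77 * 6
    = 4.62 mm/day


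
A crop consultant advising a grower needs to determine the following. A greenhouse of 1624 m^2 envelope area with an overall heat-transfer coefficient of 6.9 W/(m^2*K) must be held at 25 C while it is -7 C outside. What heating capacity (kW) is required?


dT = 25 - (-7) = 32 K
Q = U * A * dT
  = 6.9 * 1624 * 32
  = 358579.20 W = 358.58 kW


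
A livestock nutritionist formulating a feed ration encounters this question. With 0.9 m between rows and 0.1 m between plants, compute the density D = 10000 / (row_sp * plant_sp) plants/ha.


D = 10000 / (row_sp * plant_sp)
  = 10000 / (0.9 * 0.1)
  = 10000 / 0.0900
  = 111111.11 plants/ha


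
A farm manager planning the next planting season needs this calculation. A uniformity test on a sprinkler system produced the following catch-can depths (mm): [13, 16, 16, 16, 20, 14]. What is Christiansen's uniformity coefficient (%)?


xbar = 95 / 6 = 15.833
sum|xi - xbar| = 9.333
CU = 100 * (1 - 9.333 / (6 * 15.833))
   = 100 * (1 - 0.0982)
   = 90.18%


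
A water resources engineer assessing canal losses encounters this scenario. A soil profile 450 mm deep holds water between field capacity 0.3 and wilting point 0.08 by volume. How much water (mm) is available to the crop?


AW = (FC - WP) * D
   = (0.3 - 0.08) * 450
   = 0.22 * 450
   = 99 mm


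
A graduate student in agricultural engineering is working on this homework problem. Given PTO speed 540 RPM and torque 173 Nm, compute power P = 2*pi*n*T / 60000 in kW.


P = 2*pi*n*T / 60000
  = 2*pi * 540 * 173 / 60000
  = 586975.17 / 60000
  = 9.78 kW


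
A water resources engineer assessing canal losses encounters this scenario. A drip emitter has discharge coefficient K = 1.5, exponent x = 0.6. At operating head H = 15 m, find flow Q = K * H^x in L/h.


Q = K * H^x
  = 1.5 * 15^0.6
  = 1.5 * 5.0776
  = 7.62 L/h


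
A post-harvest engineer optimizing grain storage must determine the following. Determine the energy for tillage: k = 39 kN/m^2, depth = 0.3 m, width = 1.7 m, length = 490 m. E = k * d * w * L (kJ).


E = k * d * w * L
  = 39 * 0.3 * 1.7 * 490
  = 9746.10 kJ


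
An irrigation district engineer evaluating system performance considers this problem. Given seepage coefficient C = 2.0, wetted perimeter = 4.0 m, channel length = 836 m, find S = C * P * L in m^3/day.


S = C * P * L
  = 2.0 * 4.0 * 836
  = 6688 m^3/day


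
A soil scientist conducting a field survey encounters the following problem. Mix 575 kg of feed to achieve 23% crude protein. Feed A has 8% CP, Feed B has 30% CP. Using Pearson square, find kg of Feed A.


parts_A = CP_b - target = 30 - 23 = 7
parts_B = target - CP_a = 23 - 8 = 15
total_parts = 7 + 15 = 22
Feed A = 575 * 7 / 22 = 182.95 kg
Feed B = 575 * 15 / 22 = 392.05 kg

182.95 kg


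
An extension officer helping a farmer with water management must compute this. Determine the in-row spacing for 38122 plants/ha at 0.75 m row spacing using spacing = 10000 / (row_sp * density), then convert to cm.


spacing = 10000 / (row_sp * density)
        = 10000 / (0.75 * 38122)
        = 10000 / 28591.50
        = 0.34975 m = 34.98 cm


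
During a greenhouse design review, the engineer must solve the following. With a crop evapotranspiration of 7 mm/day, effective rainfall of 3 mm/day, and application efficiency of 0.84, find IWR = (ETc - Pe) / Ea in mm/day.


IWR = (ETc - Pe) / Ea
    = (7 - 3) / 0.84
    = 4 / 0.84
    = 4.76 mm/day


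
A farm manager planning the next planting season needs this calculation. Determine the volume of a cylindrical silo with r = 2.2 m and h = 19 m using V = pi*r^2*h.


V = pi * r^2 * h
  = pi * 2.2^2 * 19
  = pi * 4.84 * 19
  = 288.90 m^3


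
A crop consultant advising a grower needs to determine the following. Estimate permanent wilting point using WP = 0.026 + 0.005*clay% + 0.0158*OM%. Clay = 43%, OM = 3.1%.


WP = 0.026 + 0.005*43 + 0.0158*3.1
   = 0.026 + 0.2150 + 0.0490
   = 0.2900


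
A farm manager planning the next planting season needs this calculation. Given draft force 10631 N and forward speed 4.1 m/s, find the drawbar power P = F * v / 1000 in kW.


P = F * v / 1000
  = 10631 * 4.1 / 1000
  = 43587.10 / 1000
  = 43.59 kW


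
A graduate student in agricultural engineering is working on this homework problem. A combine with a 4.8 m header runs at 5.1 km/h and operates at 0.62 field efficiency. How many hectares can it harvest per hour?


C = w * v * eta_f / 10
  = 4.8 * 5.1 * 0.62 / 10
  = 15.18 / 10
  = 1.52 ha/h
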